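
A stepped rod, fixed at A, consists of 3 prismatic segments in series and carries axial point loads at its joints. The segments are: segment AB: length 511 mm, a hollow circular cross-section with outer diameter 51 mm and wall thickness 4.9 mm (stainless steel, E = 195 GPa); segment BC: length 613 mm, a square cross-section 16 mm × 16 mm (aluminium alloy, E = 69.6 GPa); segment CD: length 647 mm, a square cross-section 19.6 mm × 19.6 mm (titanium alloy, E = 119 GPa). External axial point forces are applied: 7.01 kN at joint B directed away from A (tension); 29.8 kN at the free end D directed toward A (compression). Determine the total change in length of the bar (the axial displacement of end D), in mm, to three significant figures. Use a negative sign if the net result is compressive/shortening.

-1.53 mm

Internal axial forces (sectioning from the free end, tension +): N_CD = -29.8 kN, N_BC = -29.8 kN, N_AB = -22.79 kN.
A_AB = 709.7 mm².
A_BC = 256 mm².
A_CD = 384.2 mm².
δ_AB = -22790·511/(709.7·195000) = -0.08416 mm
δ_BC = -29800·613/(256·69600) = -1.025 mm
δ_CD = -29800·647/(384.2·119000) = -0.4218 mm
δ = Σδ_i = -1.531 mm.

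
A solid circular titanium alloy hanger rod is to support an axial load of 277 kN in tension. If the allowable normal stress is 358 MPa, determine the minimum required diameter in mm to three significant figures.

Required area A ≥ P/σ_allow = 277000/358 = 773.7 mm².
For a solid circular section, d ≥ √(4A/π) = 31.39 mm.

31.4 mm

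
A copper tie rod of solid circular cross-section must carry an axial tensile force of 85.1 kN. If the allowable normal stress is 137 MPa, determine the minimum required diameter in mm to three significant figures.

28.1 mm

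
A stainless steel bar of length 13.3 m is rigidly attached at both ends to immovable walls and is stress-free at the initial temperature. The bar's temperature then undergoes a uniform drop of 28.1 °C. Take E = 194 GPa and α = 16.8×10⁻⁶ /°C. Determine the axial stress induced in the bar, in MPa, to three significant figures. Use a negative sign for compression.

Free thermal expansion αLΔT = 16.8e-6 · 13300 · -28.1 = -6.279 mm.
The walls impose strain ε = −(-6.279)/13300 = 4.7208e-04; σ = Eε = 194000 · 4.7208e-04 = 91.58 MPa.

91.6 MPa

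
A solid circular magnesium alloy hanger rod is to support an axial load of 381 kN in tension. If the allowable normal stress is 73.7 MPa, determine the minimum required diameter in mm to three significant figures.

Required area A ≥ P/σ_allow = 381000/73.7 = 5170 mm².
For a solid circular section, d ≥ √(4A/π) = 81.13 mm.

81.1 mm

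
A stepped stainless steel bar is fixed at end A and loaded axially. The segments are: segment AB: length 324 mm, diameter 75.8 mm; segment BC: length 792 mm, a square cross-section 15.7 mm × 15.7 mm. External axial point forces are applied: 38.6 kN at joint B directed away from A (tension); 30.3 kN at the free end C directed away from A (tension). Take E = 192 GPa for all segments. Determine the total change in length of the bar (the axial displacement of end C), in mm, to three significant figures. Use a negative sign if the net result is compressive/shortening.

Internal axial forces (sectioning from the free end, tension +): N_BC = 30.3 kN, N_AB = 68.9 kN.
A_AB = 4513 mm².
A_BC = 246.5 mm².
δ_AB = 68900·324/(4513·192000) = 0.02577 mm
δ_BC = 30300·792/(246.5·192000) = 0.5071 mm
δ = Σδ_i = 0.5328 mm.

0.533 mm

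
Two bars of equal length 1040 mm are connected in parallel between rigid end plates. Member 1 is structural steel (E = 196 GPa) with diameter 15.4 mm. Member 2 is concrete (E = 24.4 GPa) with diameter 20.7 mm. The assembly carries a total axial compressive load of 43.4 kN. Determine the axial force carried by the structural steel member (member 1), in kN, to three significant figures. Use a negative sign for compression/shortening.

-35.4 kN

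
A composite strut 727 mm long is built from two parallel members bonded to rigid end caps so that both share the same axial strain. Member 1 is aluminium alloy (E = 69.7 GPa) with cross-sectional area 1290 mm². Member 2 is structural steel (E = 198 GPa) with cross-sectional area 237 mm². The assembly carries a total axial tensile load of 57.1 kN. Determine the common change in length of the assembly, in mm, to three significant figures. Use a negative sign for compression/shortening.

0.303 mm

Equal strain + equilibrium ⇒ each member carries load in proportion to AE: A₁E₁ = 89910000 N, A₂E₂ = 46930000 N, ΣAE = 136800000 N.
δ = PL/ΣAE = 57100·727/136800000 = 0.3034 mm.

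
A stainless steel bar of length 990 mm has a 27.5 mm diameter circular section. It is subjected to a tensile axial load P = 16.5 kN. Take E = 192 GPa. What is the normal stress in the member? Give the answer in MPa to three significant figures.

27.8 MPa

A = 594 mm².
σ = N/A = 16500/594 = 27.78 MPa.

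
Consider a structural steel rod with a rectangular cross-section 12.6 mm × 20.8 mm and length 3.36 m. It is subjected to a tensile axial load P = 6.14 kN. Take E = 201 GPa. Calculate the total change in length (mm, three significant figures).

0.392 mm

A = 262.1 mm².
δ_mech = NL/(AE) = 6140·3360/(262.1·201000) = 0.3916 mm.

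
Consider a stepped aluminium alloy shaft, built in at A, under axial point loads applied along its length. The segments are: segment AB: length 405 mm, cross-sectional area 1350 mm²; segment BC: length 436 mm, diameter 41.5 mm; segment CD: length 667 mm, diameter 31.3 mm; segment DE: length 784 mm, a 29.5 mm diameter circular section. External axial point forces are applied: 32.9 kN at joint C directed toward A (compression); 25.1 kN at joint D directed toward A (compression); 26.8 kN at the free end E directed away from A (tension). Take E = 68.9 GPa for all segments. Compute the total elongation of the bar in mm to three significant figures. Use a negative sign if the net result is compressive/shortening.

Internal axial forces (sectioning from the free end, tension +): N_DE = 26.8 kN, N_CD = 1.7 kN, N_BC = -31.2 kN, N_AB = -31.2 kN.
A_BC = 1353 mm².
A_CD = 769.4 mm².
A_DE = 683.5 mm².
δ_AB = -31200·405/(1350·68900) = -0.1358 mm
δ_BC = -31200·436/(1353·68900) = -0.146 mm
δ_CD = 1700·667/(769.4·68900) = 0.02139 mm
δ_DE = 26800·784/(683.5·68900) = 0.4462 mm
δ = Σδ_i = 0.1857 mm.

0.186 mm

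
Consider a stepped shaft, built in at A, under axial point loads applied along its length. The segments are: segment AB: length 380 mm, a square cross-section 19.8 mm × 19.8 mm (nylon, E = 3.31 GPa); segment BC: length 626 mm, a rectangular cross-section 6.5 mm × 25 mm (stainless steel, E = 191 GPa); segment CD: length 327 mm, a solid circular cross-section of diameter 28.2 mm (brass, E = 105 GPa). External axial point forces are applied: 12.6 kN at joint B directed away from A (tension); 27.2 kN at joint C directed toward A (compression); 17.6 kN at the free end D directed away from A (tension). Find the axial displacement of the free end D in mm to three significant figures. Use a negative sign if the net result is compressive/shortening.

Internal axial forces (sectioning from the free end, tension +): N_CD = 17.6 kN, N_BC = -9.6 kN, N_AB = 3 kN.
A_AB = 392 mm².
A_BC = 162.5 mm².
A_CD = 624.6 mm².
δ_AB = 3000·380/(392·3310) = 0.8785 mm
δ_BC = -9600·626/(162.5·191000) = -0.1936 mm
δ_CD = 17600·327/(624.6·105000) = 0.08776 mm
δ = Σδ_i = 0.7726 mm.

0.773 mm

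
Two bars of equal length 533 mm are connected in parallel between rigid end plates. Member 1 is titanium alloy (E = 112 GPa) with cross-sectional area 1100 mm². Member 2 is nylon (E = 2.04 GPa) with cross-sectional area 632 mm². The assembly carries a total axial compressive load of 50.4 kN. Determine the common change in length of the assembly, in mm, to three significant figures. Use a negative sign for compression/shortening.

-0.216 mm

Equal strain + equilibrium ⇒ each member carries load in proportion to AE: A₁E₁ = 123200000 N, A₂E₂ = 1289000 N, ΣAE = 124500000 N.
δ = PL/ΣAE = -50400·533/124500000 = -0.2158 mm.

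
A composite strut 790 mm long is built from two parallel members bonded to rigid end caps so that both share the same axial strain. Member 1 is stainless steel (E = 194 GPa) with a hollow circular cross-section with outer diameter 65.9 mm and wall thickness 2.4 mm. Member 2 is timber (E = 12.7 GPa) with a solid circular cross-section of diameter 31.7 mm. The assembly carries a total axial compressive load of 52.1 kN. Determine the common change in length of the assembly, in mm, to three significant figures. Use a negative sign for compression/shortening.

A_1 = 478.8 mm².
A_2 = 789.2 mm².
Equal strain + equilibrium ⇒ each member carries load in proportion to AE: A₁E₁ = 92880000 N, A₂E₂ = 10020000 N, ΣAE = 102900000 N.
δ = PL/ΣAE = -52100·790/102900000 = -0.4 mm.

-0.400 mm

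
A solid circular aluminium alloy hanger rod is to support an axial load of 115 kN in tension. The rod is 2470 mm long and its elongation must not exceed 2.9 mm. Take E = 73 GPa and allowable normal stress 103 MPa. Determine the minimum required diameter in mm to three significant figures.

41.3 mm

Required area A ≥ P/σ_allow = 115000/103 = 1117 mm².
For a solid circular section, d ≥ √(4A/π) = 37.7 mm.
Elongation limit: A ≥ PL/(Eδ_allow) = 115000·2470/(73000·2.9) = 1342 mm² ⇒ d ≥ 41.33 mm.
The elongation limit governs.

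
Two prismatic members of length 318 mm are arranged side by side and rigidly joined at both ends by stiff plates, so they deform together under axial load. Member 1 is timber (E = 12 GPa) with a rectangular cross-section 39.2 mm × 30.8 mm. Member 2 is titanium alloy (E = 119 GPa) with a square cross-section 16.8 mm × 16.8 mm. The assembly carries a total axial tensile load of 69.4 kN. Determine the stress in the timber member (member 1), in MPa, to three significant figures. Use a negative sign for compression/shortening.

A_1 = 1207 mm².
A_2 = 282.2 mm².
Equal strain + equilibrium ⇒ each member carries load in proportion to AE: A₁E₁ = 14490000 N, A₂E₂ = 33590000 N, ΣAE = 48070000 N.
σ₁ = P·E₁/ΣAE = 69400·12000/48070000 = 17.32 MPa.

17.3 MPa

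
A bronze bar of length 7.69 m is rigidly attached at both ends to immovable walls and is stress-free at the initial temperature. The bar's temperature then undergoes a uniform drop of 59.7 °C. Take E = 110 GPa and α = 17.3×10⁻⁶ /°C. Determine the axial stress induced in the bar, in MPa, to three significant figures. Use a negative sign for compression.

Free thermal expansion αLΔT = 17.3e-6 · 7690 · -59.7 = -7.942 mm.
The walls impose strain ε = −(-7.942)/7690 = 1.0328e-03; σ = Eε = 110000 · 1.0328e-03 = 113.6 MPa.

114 MPa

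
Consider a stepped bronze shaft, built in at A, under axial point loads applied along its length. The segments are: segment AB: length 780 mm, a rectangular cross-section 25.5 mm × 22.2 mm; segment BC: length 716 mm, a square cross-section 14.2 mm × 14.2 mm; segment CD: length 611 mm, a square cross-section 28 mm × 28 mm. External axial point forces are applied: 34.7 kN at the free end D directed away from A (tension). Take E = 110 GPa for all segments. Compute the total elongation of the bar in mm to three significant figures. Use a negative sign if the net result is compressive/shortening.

Internal axial forces (sectioning from the free end, tension +): N_CD = 34.7 kN, N_BC = 34.7 kN, N_AB = 34.7 kN.
A_AB = 566.1 mm².
A_BC = 201.6 mm².
A_CD = 784 mm².
δ_AB = 34700·780/(566.1·110000) = 0.4346 mm
δ_BC = 34700·716/(201.6·110000) = 1.12 mm
δ_CD = 34700·611/(784·110000) = 0.2458 mm
δ = Σδ_i = 1.801 mm.

1.80 mm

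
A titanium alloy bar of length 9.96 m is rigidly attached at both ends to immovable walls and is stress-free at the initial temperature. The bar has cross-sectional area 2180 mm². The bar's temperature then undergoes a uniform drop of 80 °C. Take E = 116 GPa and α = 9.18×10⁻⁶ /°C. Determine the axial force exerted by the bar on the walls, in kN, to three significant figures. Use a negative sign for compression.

Free thermal expansion αLΔT = 9.18e-6 · 9960 · -80 = -7.315 mm.
The walls impose strain ε = −(-7.315)/9960 = 7.3440e-04; σ = Eε = 116000 · 7.3440e-04 = 85.19 MPa.
Wall reaction R = σ·A = 85.19·2180 = 185700 N = 185.7 kN.

186 kN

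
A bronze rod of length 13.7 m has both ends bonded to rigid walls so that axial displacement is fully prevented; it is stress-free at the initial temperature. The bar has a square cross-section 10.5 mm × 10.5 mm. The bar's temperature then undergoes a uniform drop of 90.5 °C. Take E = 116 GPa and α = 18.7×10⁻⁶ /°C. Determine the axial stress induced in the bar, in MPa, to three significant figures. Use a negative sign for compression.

Free thermal expansion αLΔT = 18.7e-6 · 13700 · -90.5 = -23.19 mm.
The walls impose strain ε = −(-23.19)/13700 = 1.6923e-03; σ = Eε = 116000 · 1.6923e-03 = 196.3 MPa.

196 MPa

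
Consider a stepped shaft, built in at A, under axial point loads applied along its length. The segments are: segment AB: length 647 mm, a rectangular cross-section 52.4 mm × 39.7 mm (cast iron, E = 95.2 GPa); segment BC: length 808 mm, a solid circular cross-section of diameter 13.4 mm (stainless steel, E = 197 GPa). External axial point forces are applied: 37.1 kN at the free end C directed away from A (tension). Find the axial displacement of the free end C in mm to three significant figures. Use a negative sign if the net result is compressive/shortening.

1.20 mm

Internal axial forces (sectioning from the free end, tension +): N_BC = 37.1 kN, N_AB = 37.1 kN.
A_AB = 2080 mm².
A_BC = 141 mm².
δ_AB = 37100·647/(2080·95200) = 0.1212 mm
δ_BC = 37100·808/(141·197000) = 1.079 mm
δ = Σδ_i = 1.2 mm.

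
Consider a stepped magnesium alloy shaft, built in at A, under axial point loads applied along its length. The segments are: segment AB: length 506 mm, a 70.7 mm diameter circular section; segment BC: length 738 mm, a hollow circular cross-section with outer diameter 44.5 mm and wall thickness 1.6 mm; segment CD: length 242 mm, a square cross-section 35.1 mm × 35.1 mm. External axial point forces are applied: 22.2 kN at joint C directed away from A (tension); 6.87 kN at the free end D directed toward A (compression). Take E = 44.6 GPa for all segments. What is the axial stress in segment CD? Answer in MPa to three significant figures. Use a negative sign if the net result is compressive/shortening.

Internal axial forces (sectioning from the free end, tension +): N_CD = -6.87 kN, N_BC = 15.33 kN, N_AB = 15.33 kN.
A_CD = 1232 mm².
σ_CD = N_CD/A_CD = -6870/1232 = -5.576 MPa.

-5.58 MPa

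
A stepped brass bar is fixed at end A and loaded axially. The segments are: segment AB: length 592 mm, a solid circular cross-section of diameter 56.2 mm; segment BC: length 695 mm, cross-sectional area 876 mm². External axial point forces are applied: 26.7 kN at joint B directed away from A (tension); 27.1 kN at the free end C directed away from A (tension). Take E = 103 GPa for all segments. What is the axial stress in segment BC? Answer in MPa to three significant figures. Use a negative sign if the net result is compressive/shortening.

Internal axial forces (sectioning from the free end, tension +): N_BC = 27.1 kN, N_AB = 53.8 kN.
σ_BC = N_BC/A_BC = 27100/876 = 30.94 MPa.

30.9 MPa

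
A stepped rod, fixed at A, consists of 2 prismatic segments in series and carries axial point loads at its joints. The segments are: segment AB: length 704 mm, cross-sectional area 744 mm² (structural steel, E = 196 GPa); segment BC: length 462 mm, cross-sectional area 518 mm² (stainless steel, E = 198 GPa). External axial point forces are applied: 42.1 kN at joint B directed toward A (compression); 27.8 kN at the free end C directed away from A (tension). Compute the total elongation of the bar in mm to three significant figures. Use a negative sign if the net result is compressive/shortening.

0.0562 mm

Internal axial forces (sectioning from the free end, tension +): N_BC = 27.8 kN, N_AB = -14.3 kN.
δ_AB = -14300·704/(744·196000) = -0.06904 mm
δ_BC = 27800·462/(518·198000) = 0.1252 mm
δ = Σδ_i = 0.05619 mm.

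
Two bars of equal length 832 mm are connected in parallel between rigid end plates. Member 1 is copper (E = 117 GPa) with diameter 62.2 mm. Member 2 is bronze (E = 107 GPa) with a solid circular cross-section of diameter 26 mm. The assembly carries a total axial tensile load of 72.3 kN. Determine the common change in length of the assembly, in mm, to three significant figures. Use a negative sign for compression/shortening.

A_1 = 3039 mm².
A_2 = 530.9 mm².
Equal strain + equilibrium ⇒ each member carries load in proportion to AE: A₁E₁ = 355500000 N, A₂E₂ = 56810000 N, ΣAE = 412300000 N.
δ = PL/ΣAE = 72300·832/412300000 = 0.1459 mm.

0.146 mm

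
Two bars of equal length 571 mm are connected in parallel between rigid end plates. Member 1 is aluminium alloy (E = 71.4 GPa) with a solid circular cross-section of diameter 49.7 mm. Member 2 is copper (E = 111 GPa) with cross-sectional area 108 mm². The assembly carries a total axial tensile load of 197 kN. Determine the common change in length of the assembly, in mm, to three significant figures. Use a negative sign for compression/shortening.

A_1 = 1940 mm².
Equal strain + equilibrium ⇒ each member carries load in proportion to AE: A₁E₁ = 138500000 N, A₂E₂ = 11990000 N, ΣAE = 150500000 N.
δ = PL/ΣAE = 197000·571/150500000 = 0.7474 mm.

0.747 mm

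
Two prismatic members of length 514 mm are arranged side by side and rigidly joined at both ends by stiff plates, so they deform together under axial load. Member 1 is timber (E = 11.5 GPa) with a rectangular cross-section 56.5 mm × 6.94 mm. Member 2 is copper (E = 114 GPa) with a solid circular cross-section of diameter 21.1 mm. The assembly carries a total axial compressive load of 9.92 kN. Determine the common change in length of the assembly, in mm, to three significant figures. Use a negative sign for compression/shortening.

-0.115 mm

A_1 = 392.1 mm².
A_2 = 349.7 mm².
Equal strain + equilibrium ⇒ each member carries load in proportion to AE: A₁E₁ = 4509000 N, A₂E₂ = 39860000 N, ΣAE = 44370000 N.
δ = PL/ΣAE = -9920·514/44370000 = -0.1149 mm.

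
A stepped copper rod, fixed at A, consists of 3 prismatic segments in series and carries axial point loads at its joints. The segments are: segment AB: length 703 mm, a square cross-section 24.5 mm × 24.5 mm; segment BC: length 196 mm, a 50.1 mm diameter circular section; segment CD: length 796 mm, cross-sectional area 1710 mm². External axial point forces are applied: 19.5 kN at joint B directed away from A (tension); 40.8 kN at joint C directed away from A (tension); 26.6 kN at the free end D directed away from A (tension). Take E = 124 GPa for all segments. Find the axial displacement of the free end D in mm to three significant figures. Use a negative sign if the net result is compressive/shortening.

Internal axial forces (sectioning from the free end, tension +): N_CD = 26.6 kN, N_BC = 67.4 kN, N_AB = 86.9 kN.
A_AB = 600.2 mm².
A_BC = 1971 mm².
δ_AB = 86900·703/(600.2·124000) = 0.8208 mm
δ_BC = 67400·196/(1971·124000) = 0.05404 mm
δ_CD = 26600·796/(1710·124000) = 0.09986 mm
δ = Σδ_i = 0.9747 mm.

0.975 mm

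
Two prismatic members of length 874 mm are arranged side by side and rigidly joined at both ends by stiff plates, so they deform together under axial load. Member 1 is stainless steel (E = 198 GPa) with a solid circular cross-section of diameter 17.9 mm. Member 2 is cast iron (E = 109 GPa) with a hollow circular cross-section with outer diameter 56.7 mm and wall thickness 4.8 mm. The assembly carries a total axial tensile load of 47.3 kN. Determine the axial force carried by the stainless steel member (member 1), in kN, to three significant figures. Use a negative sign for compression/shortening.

A_1 = 251.6 mm².
A_2 = 782.6 mm².
Equal strain + equilibrium ⇒ each member carries load in proportion to AE: A₁E₁ = 49830000 N, A₂E₂ = 85310000 N, ΣAE = 135100000 N.
F₁ = P·A₁E₁/ΣAE = 47300·49830000/135100000 = 17440 N.

17.4 kN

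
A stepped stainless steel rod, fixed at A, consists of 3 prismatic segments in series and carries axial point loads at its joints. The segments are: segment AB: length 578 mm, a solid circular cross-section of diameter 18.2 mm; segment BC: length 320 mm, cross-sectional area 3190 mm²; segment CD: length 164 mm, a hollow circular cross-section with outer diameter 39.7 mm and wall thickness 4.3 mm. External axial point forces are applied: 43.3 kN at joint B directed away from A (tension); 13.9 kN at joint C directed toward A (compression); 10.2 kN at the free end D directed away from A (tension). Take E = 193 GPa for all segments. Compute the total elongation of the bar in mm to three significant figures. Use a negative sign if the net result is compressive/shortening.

0.472 mm

Internal axial forces (sectioning from the free end, tension +): N_CD = 10.2 kN, N_BC = -3.7 kN, N_AB = 39.6 kN.
A_AB = 260.2 mm².
A_CD = 478.2 mm².
δ_AB = 39600·578/(260.2·193000) = 0.4559 mm
δ_BC = -3700·320/(3190·193000) = -0.001923 mm
δ_CD = 10200·164/(478.2·193000) = 0.01812 mm
δ = Σδ_i = 0.4721 mm.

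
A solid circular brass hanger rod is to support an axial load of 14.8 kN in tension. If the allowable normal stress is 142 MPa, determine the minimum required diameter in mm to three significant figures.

11.5 mm

Required area A ≥ P/σ_allow = 14800/142 = 104.2 mm².
For a solid circular section, d ≥ √(4A/π) = 11.52 mm.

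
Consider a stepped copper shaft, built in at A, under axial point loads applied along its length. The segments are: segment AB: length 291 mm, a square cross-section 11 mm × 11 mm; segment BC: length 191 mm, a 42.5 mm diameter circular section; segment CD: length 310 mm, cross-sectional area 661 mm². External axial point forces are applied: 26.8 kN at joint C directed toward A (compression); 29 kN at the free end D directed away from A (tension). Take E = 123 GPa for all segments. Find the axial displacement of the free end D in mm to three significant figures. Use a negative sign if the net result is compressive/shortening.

Internal axial forces (sectioning from the free end, tension +): N_CD = 29 kN, N_BC = 2.2 kN, N_AB = 2.2 kN.
A_AB = 121 mm².
A_BC = 1419 mm².
δ_AB = 2200·291/(121·123000) = 0.04302 mm
δ_BC = 2200·191/(1419·123000) = 0.002408 mm
δ_CD = 29000·310/(661·123000) = 0.1106 mm
δ = Σδ_i = 0.156 mm.

0.156 mm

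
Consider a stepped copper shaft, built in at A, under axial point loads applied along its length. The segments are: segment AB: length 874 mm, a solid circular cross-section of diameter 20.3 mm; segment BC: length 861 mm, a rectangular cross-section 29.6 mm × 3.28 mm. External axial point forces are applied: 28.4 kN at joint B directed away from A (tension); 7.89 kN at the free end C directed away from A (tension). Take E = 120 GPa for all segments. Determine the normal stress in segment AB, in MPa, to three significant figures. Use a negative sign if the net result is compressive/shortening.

Internal axial forces (sectioning from the free end, tension +): N_BC = 7.89 kN, N_AB = 36.29 kN.
A_AB = 323.7 mm².
σ_AB = N_AB/A_AB = 36290/323.7 = 112.1 MPa.

112 MPa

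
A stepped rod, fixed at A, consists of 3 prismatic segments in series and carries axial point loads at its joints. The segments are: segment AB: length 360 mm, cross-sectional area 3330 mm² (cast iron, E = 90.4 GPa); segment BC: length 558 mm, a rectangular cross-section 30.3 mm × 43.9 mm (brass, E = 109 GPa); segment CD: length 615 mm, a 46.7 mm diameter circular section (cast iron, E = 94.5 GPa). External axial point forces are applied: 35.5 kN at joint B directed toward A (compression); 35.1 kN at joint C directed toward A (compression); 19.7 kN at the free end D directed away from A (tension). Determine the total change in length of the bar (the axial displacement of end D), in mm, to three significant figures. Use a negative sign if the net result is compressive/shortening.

Internal axial forces (sectioning from the free end, tension +): N_CD = 19.7 kN, N_BC = -15.4 kN, N_AB = -50.9 kN.
A_BC = 1330 mm².
A_CD = 1713 mm².
δ_AB = -50900·360/(3330·90400) = -0.06087 mm
δ_BC = -15400·558/(1330·109000) = -0.05927 mm
δ_CD = 19700·615/(1713·94500) = 0.07485 mm
δ = Σδ_i = -0.04529 mm.

-0.0453 mm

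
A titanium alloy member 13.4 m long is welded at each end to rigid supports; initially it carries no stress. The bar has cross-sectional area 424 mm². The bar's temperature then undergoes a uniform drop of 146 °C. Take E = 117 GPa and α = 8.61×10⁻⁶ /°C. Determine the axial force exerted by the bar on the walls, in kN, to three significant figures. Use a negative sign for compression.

Free thermal expansion αLΔT = 8.61e-6 · 13400 · -146 = -16.84 mm.
The walls impose strain ε = −(-16.84)/13400 = 1.2571e-03; σ = Eε = 117000 · 1.2571e-03 = 147.1 MPa.
Wall reaction R = σ·A = 147.1·424 = 62360 N = 62.36 kN.

62.4 kN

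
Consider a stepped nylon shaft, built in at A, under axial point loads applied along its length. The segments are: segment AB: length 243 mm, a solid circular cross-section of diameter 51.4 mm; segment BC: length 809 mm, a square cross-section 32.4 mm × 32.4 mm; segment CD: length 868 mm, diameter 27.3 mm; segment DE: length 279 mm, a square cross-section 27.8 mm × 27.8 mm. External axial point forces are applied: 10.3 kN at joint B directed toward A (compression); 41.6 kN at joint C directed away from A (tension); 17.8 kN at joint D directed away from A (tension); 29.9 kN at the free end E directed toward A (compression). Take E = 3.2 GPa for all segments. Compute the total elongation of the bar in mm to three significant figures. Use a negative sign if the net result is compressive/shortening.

Internal axial forces (sectioning from the free end, tension +): N_DE = -29.9 kN, N_CD = -12.1 kN, N_BC = 29.5 kN, N_AB = 19.2 kN.
A_AB = 2075 mm².
A_BC = 1050 mm².
A_CD = 585.3 mm².
A_DE = 772.8 mm².
δ_AB = 19200·243/(2075·3200) = 0.7027 mm
δ_BC = 29500·809/(1050·3200) = 7.104 mm
δ_CD = -12100·868/(585.3·3200) = -5.607 mm
δ_DE = -29900·279/(772.8·3200) = -3.373 mm
δ = Σδ_i = -1.173 mm.

-1.17 mm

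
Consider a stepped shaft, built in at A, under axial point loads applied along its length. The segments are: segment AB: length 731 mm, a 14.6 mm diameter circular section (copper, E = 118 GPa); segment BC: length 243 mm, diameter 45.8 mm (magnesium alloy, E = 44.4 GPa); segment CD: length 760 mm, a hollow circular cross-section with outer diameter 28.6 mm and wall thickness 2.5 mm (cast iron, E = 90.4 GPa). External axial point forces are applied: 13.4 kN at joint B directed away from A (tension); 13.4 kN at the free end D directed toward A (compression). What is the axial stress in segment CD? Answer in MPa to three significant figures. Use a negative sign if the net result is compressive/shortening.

Internal axial forces (sectioning from the free end, tension +): N_CD = -13.4 kN, N_BC = -13.4 kN, N_AB = 0 kN.
A_CD = 205 mm².
σ_CD = N_CD/A_CD = -13400/205 = -65.37 MPa.

-65.4 MPa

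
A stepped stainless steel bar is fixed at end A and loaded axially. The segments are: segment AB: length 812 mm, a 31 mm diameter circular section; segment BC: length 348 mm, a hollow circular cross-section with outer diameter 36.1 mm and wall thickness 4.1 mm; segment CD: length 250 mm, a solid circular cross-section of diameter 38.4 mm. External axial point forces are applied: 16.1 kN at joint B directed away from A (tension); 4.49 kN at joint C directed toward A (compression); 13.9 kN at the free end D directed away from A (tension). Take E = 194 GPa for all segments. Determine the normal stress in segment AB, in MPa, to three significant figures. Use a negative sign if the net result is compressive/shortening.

33.8 MPa

Internal axial forces (sectioning from the free end, tension +): N_CD = 13.9 kN, N_BC = 9.41 kN, N_AB = 25.51 kN.
A_AB = 754.8 mm².
σ_AB = N_AB/A_AB = 25510/754.8 = 33.8 MPa.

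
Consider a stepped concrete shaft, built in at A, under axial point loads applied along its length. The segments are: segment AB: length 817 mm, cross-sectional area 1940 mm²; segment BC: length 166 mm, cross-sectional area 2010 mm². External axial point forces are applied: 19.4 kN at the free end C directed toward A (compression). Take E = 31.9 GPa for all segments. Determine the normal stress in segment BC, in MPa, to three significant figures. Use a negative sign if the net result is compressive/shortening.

Internal axial forces (sectioning from the free end, tension +): N_BC = -19.4 kN, N_AB = -19.4 kN.
σ_BC = N_BC/A_BC = -19400/2010 = -9.652 MPa.

-9.65 MPa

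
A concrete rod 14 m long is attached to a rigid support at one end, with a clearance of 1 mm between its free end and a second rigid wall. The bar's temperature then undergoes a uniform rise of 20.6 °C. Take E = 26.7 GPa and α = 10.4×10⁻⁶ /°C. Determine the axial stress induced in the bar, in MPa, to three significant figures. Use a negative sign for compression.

-3.81 MPa

Free thermal expansion αLΔT = 10.4e-6 · 14000 · 20.6 = 2.999 mm.
The walls engage after the gap closes; constrained expansion = 2.999 − 1 = 1.999 mm.
The walls impose strain ε = −(1.999)/14000 = -1.4281e-04; σ = Eε = 26700 · -1.4281e-04 = -3.813 MPa.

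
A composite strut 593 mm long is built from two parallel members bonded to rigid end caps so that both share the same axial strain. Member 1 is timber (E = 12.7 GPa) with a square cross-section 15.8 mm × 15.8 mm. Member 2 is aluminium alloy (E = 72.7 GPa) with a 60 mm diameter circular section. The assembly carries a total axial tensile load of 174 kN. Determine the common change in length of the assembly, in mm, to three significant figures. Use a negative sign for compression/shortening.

0.494 mm

A_1 = 249.6 mm².
A_2 = 2827 mm².
Equal strain + equilibrium ⇒ each member carries load in proportion to AE: A₁E₁ = 3170000 N, A₂E₂ = 205600000 N, ΣAE = 208700000 N.
δ = PL/ΣAE = 174000·593/208700000 = 0.4943 mm.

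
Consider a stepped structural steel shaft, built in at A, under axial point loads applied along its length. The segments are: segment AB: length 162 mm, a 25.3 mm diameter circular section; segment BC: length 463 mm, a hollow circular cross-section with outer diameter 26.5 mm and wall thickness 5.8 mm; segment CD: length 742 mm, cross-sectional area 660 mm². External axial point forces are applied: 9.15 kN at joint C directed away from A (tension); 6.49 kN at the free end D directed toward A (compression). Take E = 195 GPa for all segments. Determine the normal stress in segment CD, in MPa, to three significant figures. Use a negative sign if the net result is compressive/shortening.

Internal axial forces (sectioning from the free end, tension +): N_CD = -6.49 kN, N_BC = 2.66 kN, N_AB = 2.66 kN.
σ_CD = N_CD/A_CD = -6490/660 = -9.833 MPa.

-9.83 MPa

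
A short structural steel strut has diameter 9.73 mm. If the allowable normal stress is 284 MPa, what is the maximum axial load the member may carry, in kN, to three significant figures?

A = 74.36 mm².
P_max = σ_allow · A = 284 · 74.36 = 21120 N = 21.12 kN.

21.1 kN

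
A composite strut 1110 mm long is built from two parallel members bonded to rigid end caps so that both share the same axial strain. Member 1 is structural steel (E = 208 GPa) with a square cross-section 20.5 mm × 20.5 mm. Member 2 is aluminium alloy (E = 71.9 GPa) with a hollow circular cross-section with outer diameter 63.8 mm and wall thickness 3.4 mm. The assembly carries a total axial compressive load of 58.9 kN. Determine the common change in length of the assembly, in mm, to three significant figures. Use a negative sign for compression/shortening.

-0.489 mm

A_1 = 420.2 mm².
A_2 = 645.2 mm².
Equal strain + equilibrium ⇒ each member carries load in proportion to AE: A₁E₁ = 87410000 N, A₂E₂ = 46390000 N, ΣAE = 133800000 N.
δ = PL/ΣAE = -58900·1110/133800000 = -0.4886 mm.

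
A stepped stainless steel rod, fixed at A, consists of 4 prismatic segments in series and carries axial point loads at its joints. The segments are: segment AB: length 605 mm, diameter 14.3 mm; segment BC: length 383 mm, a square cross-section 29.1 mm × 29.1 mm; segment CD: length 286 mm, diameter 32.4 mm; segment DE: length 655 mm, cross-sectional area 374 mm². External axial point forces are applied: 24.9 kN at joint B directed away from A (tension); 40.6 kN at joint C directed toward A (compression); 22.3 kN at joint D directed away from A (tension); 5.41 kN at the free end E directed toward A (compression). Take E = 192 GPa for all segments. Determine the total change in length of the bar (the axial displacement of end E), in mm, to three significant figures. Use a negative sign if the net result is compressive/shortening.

-0.0513 mm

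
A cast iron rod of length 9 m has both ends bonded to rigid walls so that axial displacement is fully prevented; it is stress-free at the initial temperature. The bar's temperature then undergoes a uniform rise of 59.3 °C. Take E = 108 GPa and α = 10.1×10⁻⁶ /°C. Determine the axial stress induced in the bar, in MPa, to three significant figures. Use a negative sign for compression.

-64.7 MPa

Free thermal expansion αLΔT = 10.1e-6 · 9000 · 59.3 = 5.39 mm.
The walls impose strain ε = −(5.39)/9000 = -5.9893e-04; σ = Eε = 108000 · -5.9893e-04 = -64.68 MPa.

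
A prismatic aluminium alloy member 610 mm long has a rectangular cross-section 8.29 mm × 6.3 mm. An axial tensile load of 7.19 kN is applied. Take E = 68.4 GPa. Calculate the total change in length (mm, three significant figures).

A = 52.23 mm².
δ_mech = NL/(AE) = 7190·610/(52.23·68400) = 1.228 mm.

1.23 mm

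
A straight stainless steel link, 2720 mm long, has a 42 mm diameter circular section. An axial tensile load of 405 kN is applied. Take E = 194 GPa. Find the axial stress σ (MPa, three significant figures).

292 MPa

A = 1385 mm².
σ = N/A = 405000/1385 = 292.3 MPa.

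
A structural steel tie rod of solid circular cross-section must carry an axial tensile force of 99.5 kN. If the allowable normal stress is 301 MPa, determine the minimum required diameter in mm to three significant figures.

20.5 mm

Required area A ≥ P/σ_allow = 99500/301 = 330.6 mm².
For a solid circular section, d ≥ √(4A/π) = 20.52 mm.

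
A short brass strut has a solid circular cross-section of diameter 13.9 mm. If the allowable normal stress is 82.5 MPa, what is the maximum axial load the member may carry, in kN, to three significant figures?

A = 151.7 mm².
P_max = σ_allow · A = 82.5 · 151.7 = 12520 N = 12.52 kN.

12.5 kN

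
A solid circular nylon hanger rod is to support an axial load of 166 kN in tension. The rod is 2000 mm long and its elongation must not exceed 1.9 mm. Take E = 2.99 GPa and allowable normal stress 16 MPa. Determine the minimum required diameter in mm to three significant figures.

273 mm

Required area A ≥ P/σ_allow = 166000/16 = 10380 mm².
For a solid circular section, d ≥ √(4A/π) = 114.9 mm.
Elongation limit: A ≥ PL/(Eδ_allow) = 166000·2000/(2990·1.9) = 58440 mm² ⇒ d ≥ 272.8 mm.
The elongation limit governs.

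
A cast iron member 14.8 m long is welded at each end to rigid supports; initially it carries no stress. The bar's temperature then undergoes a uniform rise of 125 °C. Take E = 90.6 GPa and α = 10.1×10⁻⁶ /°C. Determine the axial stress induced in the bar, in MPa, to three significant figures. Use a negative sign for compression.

-114 MPa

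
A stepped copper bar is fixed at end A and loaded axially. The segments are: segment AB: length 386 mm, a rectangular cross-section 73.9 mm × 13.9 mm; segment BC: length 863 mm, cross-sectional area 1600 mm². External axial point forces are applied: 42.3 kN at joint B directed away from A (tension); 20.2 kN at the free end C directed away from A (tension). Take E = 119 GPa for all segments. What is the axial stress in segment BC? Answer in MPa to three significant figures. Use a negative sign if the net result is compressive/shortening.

12.6 MPa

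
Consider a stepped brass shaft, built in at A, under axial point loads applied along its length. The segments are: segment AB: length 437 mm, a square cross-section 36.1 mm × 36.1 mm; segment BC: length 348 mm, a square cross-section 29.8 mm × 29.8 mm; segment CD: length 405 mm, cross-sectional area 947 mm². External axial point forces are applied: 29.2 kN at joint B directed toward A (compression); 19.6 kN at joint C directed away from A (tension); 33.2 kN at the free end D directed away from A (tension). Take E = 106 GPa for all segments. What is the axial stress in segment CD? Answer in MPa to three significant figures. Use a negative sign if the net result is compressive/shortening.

Internal axial forces (sectioning from the free end, tension +): N_CD = 33.2 kN, N_BC = 52.8 kN, N_AB = 23.6 kN.
σ_CD = N_CD/A_CD = 33200/947 = 35.06 MPa.

35.1 MPa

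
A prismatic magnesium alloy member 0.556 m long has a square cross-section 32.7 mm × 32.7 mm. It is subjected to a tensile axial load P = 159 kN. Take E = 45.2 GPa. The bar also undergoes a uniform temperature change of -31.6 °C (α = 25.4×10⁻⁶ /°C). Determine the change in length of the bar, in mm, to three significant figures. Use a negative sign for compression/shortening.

1.38 mm

A = 1069 mm².
δ_mech = NL/(AE) = 159000·556/(1069·45200) = 1.829 mm.
δ_thermal = αLΔT = 25.4e-6·556·-31.6 = -0.4463 mm.
δ = δ_mech + δ_thermal = 1.383 mm.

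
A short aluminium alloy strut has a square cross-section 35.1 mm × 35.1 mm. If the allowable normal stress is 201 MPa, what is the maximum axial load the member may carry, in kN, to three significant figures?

248 kN

A = 1232 mm².
P_max = σ_allow · A = 201 · 1232 = 247600 N = 247.6 kN.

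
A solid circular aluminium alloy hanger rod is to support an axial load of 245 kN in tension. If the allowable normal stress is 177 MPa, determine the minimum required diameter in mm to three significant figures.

Required area A ≥ P/σ_allow = 245000/177 = 1384 mm².
For a solid circular section, d ≥ √(4A/π) = 41.98 mm.

42.0 mm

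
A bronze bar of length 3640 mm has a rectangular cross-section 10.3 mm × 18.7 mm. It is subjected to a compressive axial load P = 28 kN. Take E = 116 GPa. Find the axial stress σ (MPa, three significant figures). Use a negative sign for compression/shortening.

A = 192.6 mm².
σ = N/A = -28000/192.6 = -145.4 MPa.

-145 MPa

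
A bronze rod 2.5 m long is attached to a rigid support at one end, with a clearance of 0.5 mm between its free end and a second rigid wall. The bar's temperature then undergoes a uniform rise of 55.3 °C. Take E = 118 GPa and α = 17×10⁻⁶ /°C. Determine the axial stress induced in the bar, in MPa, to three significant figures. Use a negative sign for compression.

Free thermal expansion αLΔT = 17e-6 · 2500 · 55.3 = 2.35 mm.
The walls engage after the gap closes; constrained expansion = 2.35 − 0.5 = 1.85 mm.
The walls impose strain ε = −(1.85)/2500 = -7.4010e-04; σ = Eε = 118000 · -7.4010e-04 = -87.33 MPa.

-87.3 MPa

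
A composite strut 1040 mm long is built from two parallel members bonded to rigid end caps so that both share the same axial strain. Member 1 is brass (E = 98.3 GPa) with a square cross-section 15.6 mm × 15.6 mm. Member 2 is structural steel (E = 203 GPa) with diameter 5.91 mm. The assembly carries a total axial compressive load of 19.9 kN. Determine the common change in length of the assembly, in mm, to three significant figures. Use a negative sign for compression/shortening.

-0.702 mm

A_1 = 243.4 mm².
A_2 = 27.43 mm².
Equal strain + equilibrium ⇒ each member carries load in proportion to AE: A₁E₁ = 23920000 N, A₂E₂ = 5569000 N, ΣAE = 29490000 N.
δ = PL/ΣAE = -19900·1040/29490000 = -0.7018 mm.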